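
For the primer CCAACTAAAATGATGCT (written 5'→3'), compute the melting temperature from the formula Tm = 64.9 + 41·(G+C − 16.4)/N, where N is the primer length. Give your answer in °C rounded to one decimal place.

Base counts: A=7, T=4, G=2, C=4; G+C = 6, N = 17.
Tm = 64.9 + 41·(6 − 16.4)/17 = 64.9 + -426.40/17 = 39.8°C.

39.8°C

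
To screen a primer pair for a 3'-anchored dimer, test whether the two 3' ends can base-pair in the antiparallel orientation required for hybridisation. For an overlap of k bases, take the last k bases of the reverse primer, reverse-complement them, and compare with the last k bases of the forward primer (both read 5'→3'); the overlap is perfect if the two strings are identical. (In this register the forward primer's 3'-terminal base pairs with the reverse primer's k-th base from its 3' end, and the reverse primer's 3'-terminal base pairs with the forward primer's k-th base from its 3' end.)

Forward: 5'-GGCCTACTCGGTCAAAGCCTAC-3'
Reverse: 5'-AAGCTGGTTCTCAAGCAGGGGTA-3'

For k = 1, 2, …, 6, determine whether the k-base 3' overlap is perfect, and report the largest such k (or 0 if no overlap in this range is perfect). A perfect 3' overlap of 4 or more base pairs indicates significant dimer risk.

Longest perfect overlap: 3 complementary base pairs; below the dimer-risk threshold (threshold 4).

Last 6 bases (5'→3') — forward …GCCTAC, reverse …GGGGTA.
Reverse complement of the reverse primer's last 6 bases: TACCCC; its first k bases are the reverse complement of the reverse primer's last k bases, so a perfect k-base overlap needs the forward primer's last k bases to equal them.
Comparing (forward last k vs required): k=1: C vs T ✗; k=2: AC vs TA ✗; k=3: TAC vs TAC ✓; k=4: CTAC vs TACC ✗; k=5: CCTAC vs TACCC ✗; k=6: GCCTAC vs TACCCC ✗.
Only k = 3 is perfect, so the longest perfect 3' overlap is 3.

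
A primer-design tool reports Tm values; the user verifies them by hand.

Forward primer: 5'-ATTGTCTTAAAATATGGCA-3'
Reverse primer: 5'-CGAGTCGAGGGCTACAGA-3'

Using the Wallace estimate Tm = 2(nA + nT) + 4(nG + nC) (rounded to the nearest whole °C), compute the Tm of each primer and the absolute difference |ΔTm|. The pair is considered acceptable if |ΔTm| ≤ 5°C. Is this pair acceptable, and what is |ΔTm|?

|ΔTm| = 10°C; the pair is not acceptable.

Forward: A=7 T=7 G=3 C=2 → Tm = 2·14 + 4·5 = 48°C.
Reverse: A=5 T=2 G=7 C=4 → Tm = 2·7 + 4·11 = 58°C.
|ΔTm| = |48 − 58| = 10°C, > 5°C.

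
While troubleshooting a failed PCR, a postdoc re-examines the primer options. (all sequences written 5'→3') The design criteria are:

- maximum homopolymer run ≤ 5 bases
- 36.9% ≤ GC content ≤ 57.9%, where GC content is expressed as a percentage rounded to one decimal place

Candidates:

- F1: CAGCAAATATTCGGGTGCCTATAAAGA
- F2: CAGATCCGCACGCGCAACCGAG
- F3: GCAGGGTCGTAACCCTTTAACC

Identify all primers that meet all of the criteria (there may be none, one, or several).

F1 (27 nt, A=10 T=6 G=6 C=5): longest run = 3 ✓; GC 11/27 = 40.7% ✓ — passes.
F2 (22 nt, A=6 T=1 G=6 C=9): longest run = 2 ✓; GC 15/22 = 68.2%, outside 36.9–57.9% ✗ — fails.
F3 (22 nt, A=5 T=5 G=5 C=7): longest run = 3 ✓; GC 12/22 = 54.5% ✓ — passes.

F1 and F3.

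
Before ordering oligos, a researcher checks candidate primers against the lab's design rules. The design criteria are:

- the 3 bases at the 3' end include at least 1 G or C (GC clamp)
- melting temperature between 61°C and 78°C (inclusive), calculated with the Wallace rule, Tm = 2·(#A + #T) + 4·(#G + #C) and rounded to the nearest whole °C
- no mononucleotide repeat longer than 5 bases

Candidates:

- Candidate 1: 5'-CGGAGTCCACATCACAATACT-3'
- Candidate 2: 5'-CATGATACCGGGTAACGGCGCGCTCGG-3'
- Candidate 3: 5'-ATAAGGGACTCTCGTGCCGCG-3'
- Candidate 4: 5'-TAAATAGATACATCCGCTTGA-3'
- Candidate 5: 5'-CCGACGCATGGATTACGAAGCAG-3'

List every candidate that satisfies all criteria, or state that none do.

Candidate 1 (21 nt, A=7 T=4 G=3 C=7): 3' end ACT has 1 G/C ✓; Tm = 2·11 + 4·10 = 62°C ✓; longest run = 2 ✓ — passes.
Candidate 2 (27 nt, A=5 T=4 G=10 C=8): 3' end CGG has 3 G/C ✓; Tm = 2·9 + 4·18 = 90°C, outside 61–78°C ✗; longest run = 3 ✓ — fails.
Candidate 3 (21 nt, A=4 T=4 G=7 C=6): 3' end GCG has 3 G/C ✓; Tm = 2·8 + 4·13 = 68°C ✓; longest run = 3 ✓ — passes.
Candidate 4 (21 nt, A=8 T=6 G=3 C=4): 3' end TGA has 1 G/C ✓; Tm = 2·14 + 4·7 = 56°C, outside 61–78°C ✗; longest run = 3 ✓ — fails.
Candidate 5 (23 nt, A=7 T=3 G=7 C=6): 3' end CAG has 2 G/C ✓; Tm = 2·10 + 4·13 = 72°C ✓; longest run = 2 ✓ — passes.

Candidate 1, Candidate 3 and Candidate 5.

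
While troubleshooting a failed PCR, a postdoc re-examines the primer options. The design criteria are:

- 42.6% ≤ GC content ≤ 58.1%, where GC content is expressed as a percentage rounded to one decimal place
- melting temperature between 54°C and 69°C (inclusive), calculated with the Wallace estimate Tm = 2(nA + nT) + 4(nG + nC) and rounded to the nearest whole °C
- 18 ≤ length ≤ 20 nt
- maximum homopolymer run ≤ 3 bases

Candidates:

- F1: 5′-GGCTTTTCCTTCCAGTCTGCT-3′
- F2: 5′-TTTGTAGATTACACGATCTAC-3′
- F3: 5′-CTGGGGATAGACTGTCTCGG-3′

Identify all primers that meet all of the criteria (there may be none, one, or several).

F1 (21 nt, A=1 T=9 G=4 C=7): GC 11/21 = 52.4% ✓; Tm = 2·10 + 4·11 = 64°C ✓; length 21, outside 18–20 ✗; longest run = 4, exceeds 3 ✗ — fails.
F2 (21 nt, A=6 T=8 G=3 C=4): GC 7/21 = 33.3%, outside 42.6–58.1% ✗; Tm = 2·14 + 4·7 = 56°C ✓; length 21, outside 18–20 ✗; longest run = 3 ✓ — fails.
F3 (20 nt, A=3 T=5 G=8 C=4): GC 12/20 = 60.0%, outside 42.6–58.1% ✗; Tm = 2·8 + 4·12 = 64°C ✓; length 20 ✓; longest run = 4, exceeds 3 ✗ — fails.

None of the candidates satisfy all criteria.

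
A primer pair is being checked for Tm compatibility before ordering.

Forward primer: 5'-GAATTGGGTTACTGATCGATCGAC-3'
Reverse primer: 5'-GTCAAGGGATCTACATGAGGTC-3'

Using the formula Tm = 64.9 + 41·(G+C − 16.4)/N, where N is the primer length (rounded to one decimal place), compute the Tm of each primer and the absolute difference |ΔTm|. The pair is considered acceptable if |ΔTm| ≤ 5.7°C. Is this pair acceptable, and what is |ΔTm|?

Forward: G+C = 11, N = 24 → Tm = 64.9 + 41·(11 − 16.4)/24 = 55.7°C.
Reverse: G+C = 11, N = 22 → Tm = 64.9 + 41·(11 − 16.4)/22 = 54.8°C.
|ΔTm| = |55.7 − 54.8| = 0.9°C, ≤ 5.7°C.

|ΔTm| = 0.9°C; the pair is acceptable.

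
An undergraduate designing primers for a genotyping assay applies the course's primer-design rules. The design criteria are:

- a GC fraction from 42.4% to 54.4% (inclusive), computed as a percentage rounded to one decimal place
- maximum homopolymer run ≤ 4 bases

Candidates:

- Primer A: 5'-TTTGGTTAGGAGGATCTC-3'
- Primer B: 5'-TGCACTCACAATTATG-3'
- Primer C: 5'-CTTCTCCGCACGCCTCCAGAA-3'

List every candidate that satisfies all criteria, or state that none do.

Primer A (18 nt, A=3 T=7 G=6 C=2): GC 8/18 = 44.4% ✓; longest run = 3 ✓ — passes.
Primer B (16 nt, A=5 T=5 G=2 C=4): GC 6/16 = 37.5%, outside 42.4–54.4% ✗; longest run = 2 ✓ — fails.
Primer C (21 nt, A=4 T=4 G=3 C=10): GC 13/21 = 61.9%, outside 42.4–54.4% ✗; longest run = 2 ✓ — fails.

Primer A only.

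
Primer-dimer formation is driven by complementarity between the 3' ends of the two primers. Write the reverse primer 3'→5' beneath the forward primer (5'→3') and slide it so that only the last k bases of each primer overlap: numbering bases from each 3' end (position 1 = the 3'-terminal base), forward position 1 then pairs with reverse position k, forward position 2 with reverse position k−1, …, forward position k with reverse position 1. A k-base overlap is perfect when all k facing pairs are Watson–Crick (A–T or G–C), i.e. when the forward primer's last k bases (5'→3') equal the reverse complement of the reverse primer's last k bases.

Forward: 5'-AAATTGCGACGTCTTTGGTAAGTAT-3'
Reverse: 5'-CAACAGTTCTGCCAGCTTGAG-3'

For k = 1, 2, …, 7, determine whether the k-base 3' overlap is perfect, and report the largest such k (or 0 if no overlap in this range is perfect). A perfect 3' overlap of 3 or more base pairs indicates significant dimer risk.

Longest perfect overlap: 0 complementary base pairs; below the dimer-risk threshold (threshold 3).

Last 7 bases (5'→3') — forward …TAAGTAT, reverse …GCTTGAG.
Reverse complement of the reverse primer's last 7 bases: CTCAAGC; its first k bases are the reverse complement of the reverse primer's last k bases, so a perfect k-base overlap needs the forward primer's last k bases to equal them.
Comparing (forward last k vs required): k=1: T vs C ✗; k=2: AT vs CT ✗; k=3: TAT vs CTC ✗; k=4: GTAT vs CTCA ✗; k=5: AGTAT vs CTCAA ✗; k=6: AAGTAT vs CTCAAG ✗; k=7: TAAGTAT vs CTCAAGC ✗.
No overlap length from 1 to 7 is perfect, so the longest perfect 3' overlap is 0.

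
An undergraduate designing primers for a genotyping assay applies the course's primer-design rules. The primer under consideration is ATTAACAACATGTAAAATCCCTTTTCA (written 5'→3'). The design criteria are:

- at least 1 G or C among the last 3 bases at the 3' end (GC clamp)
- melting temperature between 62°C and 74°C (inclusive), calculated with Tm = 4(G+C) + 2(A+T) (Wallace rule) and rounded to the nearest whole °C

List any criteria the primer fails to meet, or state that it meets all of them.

Base counts: A=11, T=9, G=1, C=6 (length 27).
GC clamp: 3' end TCA has 1 G/C ✓
Tm: Tm = 2·20 + 4·7 = 68°C ✓

Meets all criteria.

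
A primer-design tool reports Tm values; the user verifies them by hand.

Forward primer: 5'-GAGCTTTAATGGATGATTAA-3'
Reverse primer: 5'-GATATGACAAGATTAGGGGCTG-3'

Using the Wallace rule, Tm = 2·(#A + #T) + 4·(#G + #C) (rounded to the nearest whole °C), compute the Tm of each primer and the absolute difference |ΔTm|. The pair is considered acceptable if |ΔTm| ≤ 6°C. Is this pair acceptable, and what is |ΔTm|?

Forward: A=7 T=7 G=5 C=1 → Tm = 2·14 + 4·6 = 52°C.
Reverse: A=7 T=5 G=8 C=2 → Tm = 2·12 + 4·10 = 64°C.
|ΔTm| = |52 − 64| = 12°C, > 6°C.

|ΔTm| = 12°C; the pair is not acceptable.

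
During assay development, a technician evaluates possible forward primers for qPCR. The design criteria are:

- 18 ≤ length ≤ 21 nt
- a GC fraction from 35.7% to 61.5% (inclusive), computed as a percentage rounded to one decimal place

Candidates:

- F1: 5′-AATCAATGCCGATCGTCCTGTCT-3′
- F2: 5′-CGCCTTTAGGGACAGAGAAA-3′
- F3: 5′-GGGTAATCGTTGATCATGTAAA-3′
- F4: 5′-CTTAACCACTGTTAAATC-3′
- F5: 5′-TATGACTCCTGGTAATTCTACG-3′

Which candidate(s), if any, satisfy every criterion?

F1 (23 nt, A=5 T=7 G=4 C=7): length 23, outside 18–21 ✗; GC 11/23 = 47.8% ✓ — fails.
F2 (20 nt, A=7 T=3 G=6 C=4): length 20 ✓; GC 10/20 = 50.0% ✓ — passes.
F3 (22 nt, A=7 T=7 G=6 C=2): length 22, outside 18–21 ✗; GC 8/22 = 36.4% ✓ — fails.
F4 (18 nt, A=6 T=6 G=1 C=5): length 18 ✓; GC 6/18 = 33.3%, outside 35.7–61.5% ✗ — fails.
F5 (22 nt, A=5 T=8 G=4 C=5): length 22, outside 18–21 ✗; GC 9/22 = 40.9% ✓ — fails.

F2 only.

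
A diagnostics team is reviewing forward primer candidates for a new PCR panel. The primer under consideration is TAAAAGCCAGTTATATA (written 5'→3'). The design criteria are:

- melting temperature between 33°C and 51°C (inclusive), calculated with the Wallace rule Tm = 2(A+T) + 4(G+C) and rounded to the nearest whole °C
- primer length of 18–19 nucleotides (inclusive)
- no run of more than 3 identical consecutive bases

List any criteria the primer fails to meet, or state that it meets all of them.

Base counts: A=8, T=5, G=2, C=2 (length 17).
Tm: Tm = 2·13 + 4·4 = 42°C ✓
length: length 17, outside 18–19 ✗
homopolymer run: longest run = 4, exceeds 3 ✗

Fails: length, homopolymer run.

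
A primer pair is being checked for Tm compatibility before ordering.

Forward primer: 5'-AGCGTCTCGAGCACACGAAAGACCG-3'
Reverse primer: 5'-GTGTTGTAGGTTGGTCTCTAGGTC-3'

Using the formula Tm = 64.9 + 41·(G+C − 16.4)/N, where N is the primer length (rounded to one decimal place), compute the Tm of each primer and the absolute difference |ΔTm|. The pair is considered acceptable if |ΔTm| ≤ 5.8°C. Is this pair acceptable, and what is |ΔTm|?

|ΔTm| = 5.2°C; the pair is acceptable.

Forward: G+C = 15, N = 25 → Tm = 64.9 + 41·(15 − 16.4)/25 = 62.6°C.
Reverse: G+C = 12, N = 24 → Tm = 64.9 + 41·(12 − 16.4)/24 = 57.4°C.
|ΔTm| = |62.6 − 57.4| = 5.2°C, ≤ 5.8°C.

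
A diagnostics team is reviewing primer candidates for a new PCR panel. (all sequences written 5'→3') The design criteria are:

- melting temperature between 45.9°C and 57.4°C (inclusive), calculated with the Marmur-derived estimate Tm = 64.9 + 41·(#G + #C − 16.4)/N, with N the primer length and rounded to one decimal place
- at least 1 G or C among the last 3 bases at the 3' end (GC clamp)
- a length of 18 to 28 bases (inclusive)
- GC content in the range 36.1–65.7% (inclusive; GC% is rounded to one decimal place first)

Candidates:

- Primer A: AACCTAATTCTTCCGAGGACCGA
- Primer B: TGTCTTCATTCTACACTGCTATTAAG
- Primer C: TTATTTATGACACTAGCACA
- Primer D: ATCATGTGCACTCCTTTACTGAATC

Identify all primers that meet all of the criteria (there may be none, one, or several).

Primer A and Primer D.

Primer A (23 nt, A=7 T=5 G=4 C=7): Tm = 64.9 + 41·(11 − 16.4)/23 = 55.3°C ✓; 3' end CGA has 2 G/C ✓; length 23 ✓; GC 11/23 = 47.8% ✓ — passes.
Primer B (26 nt, A=6 T=11 G=3 C=6): Tm = 64.9 + 41·(9 − 16.4)/26 = 53.2°C ✓; 3' end AAG has 1 G/C ✓; length 26 ✓; GC 9/26 = 34.6%, outside 36.1–65.7% ✗ — fails.
Primer C (20 nt, A=7 T=7 G=2 C=4): Tm = 64.9 + 41·(6 − 16.4)/20 = 43.6°C, outside 45.9–57.4°C ✗; 3' end ACA has 1 G/C ✓; length 20 ✓; GC 6/20 = 30.0%, outside 36.1–65.7% ✗ — fails.
Primer D (25 nt, A=6 T=9 G=3 C=7): Tm = 64.9 + 41·(10 − 16.4)/25 = 54.4°C ✓; 3' end ATC has 1 G/C ✓; length 25 ✓; GC 10/25 = 40.0% ✓ — passes.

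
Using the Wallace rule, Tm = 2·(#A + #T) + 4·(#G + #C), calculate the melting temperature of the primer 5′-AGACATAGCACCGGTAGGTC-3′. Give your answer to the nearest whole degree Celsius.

62°C

Base counts: A=6, T=3, G=6, C=5 (length 20).
Tm = 2·(6+3) + 4·(6+5) = 2·9 + 4·11 = 18 + 44 = 62°C.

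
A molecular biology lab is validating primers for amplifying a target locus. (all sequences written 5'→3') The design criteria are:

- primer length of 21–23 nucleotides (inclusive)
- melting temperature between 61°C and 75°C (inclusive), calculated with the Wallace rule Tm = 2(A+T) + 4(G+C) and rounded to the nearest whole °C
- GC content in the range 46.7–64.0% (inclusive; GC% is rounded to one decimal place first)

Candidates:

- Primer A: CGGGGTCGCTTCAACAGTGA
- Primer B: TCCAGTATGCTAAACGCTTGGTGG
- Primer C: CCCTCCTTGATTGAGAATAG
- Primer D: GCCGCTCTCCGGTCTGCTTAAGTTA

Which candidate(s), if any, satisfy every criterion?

Primer A (20 nt, A=4 T=4 G=7 C=5): length 20, outside 21–23 ✗; Tm = 2·8 + 4·12 = 64°C ✓; GC 12/20 = 60.0% ✓ — fails.
Primer B (24 nt, A=5 T=7 G=7 C=5): length 24, outside 21–23 ✗; Tm = 2·12 + 4·12 = 72°C ✓; GC 12/24 = 50.0% ✓ — fails.
Primer C (20 nt, A=5 T=6 G=4 C=5): length 20, outside 21–23 ✗; Tm = 2·11 + 4·9 = 58°C, outside 61–75°C ✗; GC 9/20 = 45.0%, outside 46.7–64.0% ✗ — fails.
Primer D (25 nt, A=3 T=8 G=6 C=8): length 25, outside 21–23 ✗; Tm = 2·11 + 4·14 = 78°C, outside 61–75°C ✗; GC 14/25 = 56.0% ✓ — fails.

None of the candidates satisfy all criteria.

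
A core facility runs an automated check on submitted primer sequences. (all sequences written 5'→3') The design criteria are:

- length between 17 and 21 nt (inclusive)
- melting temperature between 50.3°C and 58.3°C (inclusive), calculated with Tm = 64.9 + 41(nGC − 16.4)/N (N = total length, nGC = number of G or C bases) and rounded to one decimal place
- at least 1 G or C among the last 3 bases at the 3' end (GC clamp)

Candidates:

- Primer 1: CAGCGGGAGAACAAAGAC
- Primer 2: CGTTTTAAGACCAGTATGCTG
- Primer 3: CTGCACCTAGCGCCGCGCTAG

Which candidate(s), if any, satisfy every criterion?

Primer 1 and Primer 2.

Primer 1 (18 nt, A=8 T=0 G=6 C=4): length 18 ✓; Tm = 64.9 + 41·(10 − 16.4)/18 = 50.3°C ✓; 3' end GAC has 2 G/C ✓ — passes.
Primer 2 (21 nt, A=5 T=7 G=5 C=4): length 21 ✓; Tm = 64.9 + 41·(9 − 16.4)/21 = 50.5°C ✓; 3' end CTG has 2 G/C ✓ — passes.
Primer 3 (21 nt, A=3 T=3 G=6 C=9): length 21 ✓; Tm = 64.9 + 41·(15 − 16.4)/21 = 62.2°C, outside 50.3–58.3°C ✗; 3' end TAG has 1 G/C ✓ — fails.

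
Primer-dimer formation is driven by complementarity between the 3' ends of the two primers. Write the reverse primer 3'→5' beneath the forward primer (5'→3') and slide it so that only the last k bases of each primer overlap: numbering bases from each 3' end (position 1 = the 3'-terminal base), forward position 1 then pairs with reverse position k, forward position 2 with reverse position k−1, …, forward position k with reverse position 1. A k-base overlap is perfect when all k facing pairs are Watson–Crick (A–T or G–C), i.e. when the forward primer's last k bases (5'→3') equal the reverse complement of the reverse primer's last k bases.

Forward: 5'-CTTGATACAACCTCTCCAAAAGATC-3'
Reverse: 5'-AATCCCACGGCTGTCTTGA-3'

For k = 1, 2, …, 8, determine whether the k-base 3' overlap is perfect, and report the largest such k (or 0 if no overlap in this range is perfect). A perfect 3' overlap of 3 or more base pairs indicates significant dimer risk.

Longest perfect overlap: 2 complementary base pairs; below the dimer-risk threshold (threshold 3).

Last 8 bases (5'→3') — forward …AAAAGATC, reverse …TGTCTTGA.
Reverse complement of the reverse primer's last 8 bases: TCAAGACA; its first k bases are the reverse complement of the reverse primer's last k bases, so a perfect k-base overlap needs the forward primer's last k bases to equal them.
Comparing (forward last k vs required): k=1: C vs T ✗; k=2: TC vs TC ✓; k=3: ATC vs TCA ✗; k=4: GATC vs TCAA ✗; k=5: AGATC vs TCAAG ✗; k=6: AAGATC vs TCAAGA ✗; k=7: AAAGATC vs TCAAGAC ✗; k=8: AAAAGATC vs TCAAGACA ✗.
Only k = 2 is perfect, so the longest perfect 3' overlap is 2.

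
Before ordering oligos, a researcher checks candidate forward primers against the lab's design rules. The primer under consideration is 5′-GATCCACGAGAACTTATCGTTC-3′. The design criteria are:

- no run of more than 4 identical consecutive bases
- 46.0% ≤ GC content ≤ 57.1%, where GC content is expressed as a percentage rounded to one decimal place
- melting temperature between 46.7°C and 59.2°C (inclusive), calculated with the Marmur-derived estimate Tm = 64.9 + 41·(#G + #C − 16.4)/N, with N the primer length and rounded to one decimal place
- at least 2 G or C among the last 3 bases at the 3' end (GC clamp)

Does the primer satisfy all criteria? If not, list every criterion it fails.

Fails: GC content, GC clamp.

Base counts: A=6, T=6, G=4, C=6 (length 22).
homopolymer run: longest run = 2 ✓
GC content: GC 10/22 = 45.5%, outside 46.0–57.1% ✗
Tm: Tm = 64.9 + 41·(10 − 16.4)/22 = 53.0°C ✓
GC clamp: 3' end TTC has 1 G/C, need ≥2 ✗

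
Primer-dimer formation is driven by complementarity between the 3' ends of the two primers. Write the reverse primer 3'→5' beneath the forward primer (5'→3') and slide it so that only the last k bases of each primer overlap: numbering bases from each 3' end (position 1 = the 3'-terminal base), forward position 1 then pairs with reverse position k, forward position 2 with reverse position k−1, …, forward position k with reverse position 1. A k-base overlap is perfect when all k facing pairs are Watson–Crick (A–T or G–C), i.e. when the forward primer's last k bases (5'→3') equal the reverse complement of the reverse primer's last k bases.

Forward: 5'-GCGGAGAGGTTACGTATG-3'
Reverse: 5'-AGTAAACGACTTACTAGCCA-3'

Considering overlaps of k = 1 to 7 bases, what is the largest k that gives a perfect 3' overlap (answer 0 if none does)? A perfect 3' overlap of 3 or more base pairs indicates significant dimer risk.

Longest perfect overlap: 2 complementary base pairs; below the dimer-risk threshold (threshold 3).

Last 7 bases (5'→3') — forward …ACGTATG, reverse …CTAGCCA.
Reverse complement of the reverse primer's last 7 bases: TGGCTAG; its first k bases are the reverse complement of the reverse primer's last k bases, so a perfect k-base overlap needs the forward primer's last k bases to equal them.
Comparing (forward last k vs required): k=1: G vs T ✗; k=2: TG vs TG ✓; k=3: ATG vs TGG ✗; k=4: TATG vs TGGC ✗; k=5: GTATG vs TGGCT ✗; k=6: CGTATG vs TGGCTA ✗; k=7: ACGTATG vs TGGCTAG ✗.
Only k = 2 is perfect, so the longest perfect 3' overlap is 2.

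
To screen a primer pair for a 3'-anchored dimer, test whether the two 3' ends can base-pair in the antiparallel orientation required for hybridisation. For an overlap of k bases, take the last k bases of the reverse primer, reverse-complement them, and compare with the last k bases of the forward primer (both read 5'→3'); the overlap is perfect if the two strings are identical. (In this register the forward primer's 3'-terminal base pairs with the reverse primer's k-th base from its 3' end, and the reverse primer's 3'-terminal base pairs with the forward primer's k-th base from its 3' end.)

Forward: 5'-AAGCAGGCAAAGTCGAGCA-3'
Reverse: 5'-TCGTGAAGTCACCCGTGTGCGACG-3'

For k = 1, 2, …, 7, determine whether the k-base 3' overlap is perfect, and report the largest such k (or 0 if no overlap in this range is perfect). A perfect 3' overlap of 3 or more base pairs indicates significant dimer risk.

Last 7 bases (5'→3') — forward …TCGAGCA, reverse …TGCGACG.
Reverse complement of the reverse primer's last 7 bases: CGTCGCA; its first k bases are the reverse complement of the reverse primer's last k bases, so a perfect k-base overlap needs the forward primer's last k bases to equal them.
Comparing (forward last k vs required): k=1: A vs C ✗; k=2: CA vs CG ✗; k=3: GCA vs CGT ✗; k=4: AGCA vs CGTC ✗; k=5: GAGCA vs CGTCG ✗; k=6: CGAGCA vs CGTCGC ✗; k=7: TCGAGCA vs CGTCGCA ✗.
No overlap length from 1 to 7 is perfect, so the longest perfect 3' overlap is 0.

Longest perfect overlap: 0 complementary base pairs; below the dimer-risk threshold (threshold 3).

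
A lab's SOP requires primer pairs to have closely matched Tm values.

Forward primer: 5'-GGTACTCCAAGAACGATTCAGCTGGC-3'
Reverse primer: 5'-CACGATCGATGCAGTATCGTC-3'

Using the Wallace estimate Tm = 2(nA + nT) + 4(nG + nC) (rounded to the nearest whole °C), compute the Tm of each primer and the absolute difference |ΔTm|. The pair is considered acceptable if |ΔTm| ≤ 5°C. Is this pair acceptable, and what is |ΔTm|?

Forward: A=7 T=5 G=7 C=7 → Tm = 2·12 + 4·14 = 80°C.
Reverse: A=5 T=5 G=5 C=6 → Tm = 2·10 + 4·11 = 64°C.
|ΔTm| = |80 − 64| = 16°C, > 5°C.

|ΔTm| = 16°C; the pair is not acceptable.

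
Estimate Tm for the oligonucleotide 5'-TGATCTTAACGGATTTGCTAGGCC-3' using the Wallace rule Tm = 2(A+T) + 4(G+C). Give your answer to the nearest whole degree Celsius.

Base counts: A=5, T=8, G=6, C=5 (length 24).
Tm = 2·(5+8) + 4·(6+5) = 2·13 + 4·11 = 26 + 44 = 70°C.

70°C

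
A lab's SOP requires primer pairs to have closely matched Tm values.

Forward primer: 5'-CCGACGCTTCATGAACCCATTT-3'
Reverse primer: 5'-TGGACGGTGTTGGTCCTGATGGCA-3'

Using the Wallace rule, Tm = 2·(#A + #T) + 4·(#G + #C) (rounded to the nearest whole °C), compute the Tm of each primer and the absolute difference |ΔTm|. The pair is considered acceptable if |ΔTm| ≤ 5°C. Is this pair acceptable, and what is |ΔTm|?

Forward: A=5 T=6 G=3 C=8 → Tm = 2·11 + 4·11 = 66°C.
Reverse: A=3 T=7 G=10 C=4 → Tm = 2·10 + 4·14 = 76°C.
|ΔTm| = |66 − 76| = 10°C, > 5°C.

|ΔTm| = 10°C; the pair is not acceptable.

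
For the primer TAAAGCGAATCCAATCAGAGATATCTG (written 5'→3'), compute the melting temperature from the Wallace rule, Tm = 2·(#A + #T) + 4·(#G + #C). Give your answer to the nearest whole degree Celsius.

74°C

Base counts: A=11, T=6, G=5, C=5 (length 27).
Tm = 2·(11+6) + 4·(5+5) = 2·17 + 4·10 = 34 + 40 = 74°C.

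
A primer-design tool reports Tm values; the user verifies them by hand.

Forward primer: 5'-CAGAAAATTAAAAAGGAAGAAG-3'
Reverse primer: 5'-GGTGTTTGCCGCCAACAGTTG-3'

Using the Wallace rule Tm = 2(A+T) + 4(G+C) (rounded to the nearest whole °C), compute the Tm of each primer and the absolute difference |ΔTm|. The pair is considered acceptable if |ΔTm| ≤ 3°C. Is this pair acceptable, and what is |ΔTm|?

Forward: A=14 T=2 G=5 C=1 → Tm = 2·16 + 4·6 = 56°C.
Reverse: A=3 T=6 G=7 C=5 → Tm = 2·9 + 4·12 = 66°C.
|ΔTm| = |56 − 66| = 10°C, > 3°C.

|ΔTm| = 10°C; the pair is not acceptable.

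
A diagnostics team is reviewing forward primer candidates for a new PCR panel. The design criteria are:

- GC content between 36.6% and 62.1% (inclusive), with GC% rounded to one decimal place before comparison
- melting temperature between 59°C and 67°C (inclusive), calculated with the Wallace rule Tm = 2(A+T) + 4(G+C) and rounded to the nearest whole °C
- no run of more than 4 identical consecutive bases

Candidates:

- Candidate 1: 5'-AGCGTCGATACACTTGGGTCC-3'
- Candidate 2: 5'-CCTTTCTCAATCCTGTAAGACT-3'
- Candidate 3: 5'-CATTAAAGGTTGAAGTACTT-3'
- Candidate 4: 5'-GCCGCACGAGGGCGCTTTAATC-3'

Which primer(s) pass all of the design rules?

Candidate 1 (21 nt, A=4 T=5 G=6 C=6): GC 12/21 = 57.1% ✓; Tm = 2·9 + 4·12 = 66°C ✓; longest run = 3 ✓ — passes.
Candidate 2 (22 nt, A=5 T=8 G=2 C=7): GC 9/22 = 40.9% ✓; Tm = 2·13 + 4·9 = 62°C ✓; longest run = 3 ✓ — passes.
Candidate 3 (20 nt, A=7 T=7 G=4 C=2): GC 6/20 = 30.0%, outside 36.6–62.1% ✗; Tm = 2·14 + 4·6 = 52°C, outside 59–67°C ✗; longest run = 3 ✓ — fails.
Candidate 4 (22 nt, A=4 T=4 G=7 C=7): GC 14/22 = 63.6%, outside 36.6–62.1% ✗; Tm = 2·8 + 4·14 = 72°C, outside 59–67°C ✗; longest run = 3 ✓ — fails.

Candidate 1 and Candidate 2.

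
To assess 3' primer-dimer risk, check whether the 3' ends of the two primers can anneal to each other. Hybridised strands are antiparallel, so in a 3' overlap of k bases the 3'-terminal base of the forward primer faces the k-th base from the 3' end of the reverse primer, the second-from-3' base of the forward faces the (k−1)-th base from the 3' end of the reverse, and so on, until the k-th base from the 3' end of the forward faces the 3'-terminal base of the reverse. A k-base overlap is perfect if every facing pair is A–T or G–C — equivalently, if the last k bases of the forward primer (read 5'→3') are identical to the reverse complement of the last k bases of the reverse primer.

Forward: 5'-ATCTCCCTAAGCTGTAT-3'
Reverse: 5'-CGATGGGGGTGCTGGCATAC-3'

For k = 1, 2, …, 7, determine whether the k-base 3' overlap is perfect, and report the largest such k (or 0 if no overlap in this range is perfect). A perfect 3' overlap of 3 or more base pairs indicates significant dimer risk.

Longest perfect overlap: 4 complementary base pairs; significant dimer risk (threshold 3).

Last 7 bases (5'→3') — forward …GCTGTAT, reverse …GGCATAC.
Reverse complement of the reverse primer's last 7 bases: GTATGCC; its first k bases are the reverse complement of the reverse primer's last k bases, so a perfect k-base overlap needs the forward primer's last k bases to equal them.
Comparing (forward last k vs required): k=1: T vs G ✗; k=2: AT vs GT ✗; k=3: TAT vs GTA ✗; k=4: GTAT vs GTAT ✓; k=5: TGTAT vs GTATG ✗; k=6: CTGTAT vs GTATGC ✗; k=7: GCTGTAT vs GTATGCC ✗.
Only k = 4 is perfect, so the longest perfect 3' overlap is 4.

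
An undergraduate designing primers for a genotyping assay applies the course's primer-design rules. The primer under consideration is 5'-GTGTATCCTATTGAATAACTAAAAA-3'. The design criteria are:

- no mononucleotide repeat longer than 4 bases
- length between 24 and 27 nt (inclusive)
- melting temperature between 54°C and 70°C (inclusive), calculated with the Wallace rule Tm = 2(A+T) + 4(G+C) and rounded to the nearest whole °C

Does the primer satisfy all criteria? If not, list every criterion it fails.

Base counts: A=11, T=8, G=3, C=3 (length 25).
homopolymer run: longest run = 5, exceeds 4 ✗
length: length 25 ✓
Tm: Tm = 2·19 + 4·6 = 62°C ✓

Fails: homopolymer run.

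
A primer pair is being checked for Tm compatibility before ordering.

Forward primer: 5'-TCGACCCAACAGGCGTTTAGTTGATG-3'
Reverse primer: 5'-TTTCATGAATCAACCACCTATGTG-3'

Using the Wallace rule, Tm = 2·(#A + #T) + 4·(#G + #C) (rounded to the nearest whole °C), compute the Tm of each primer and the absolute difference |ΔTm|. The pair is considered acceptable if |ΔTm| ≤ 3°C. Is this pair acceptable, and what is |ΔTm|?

Forward: A=6 T=7 G=7 C=6 → Tm = 2·13 + 4·13 = 78°C.
Reverse: A=7 T=8 G=3 C=6 → Tm = 2·15 + 4·9 = 66°C.
|ΔTm| = |78 − 66| = 12°C, > 3°C.

|ΔTm| = 12°C; the pair is not acceptable.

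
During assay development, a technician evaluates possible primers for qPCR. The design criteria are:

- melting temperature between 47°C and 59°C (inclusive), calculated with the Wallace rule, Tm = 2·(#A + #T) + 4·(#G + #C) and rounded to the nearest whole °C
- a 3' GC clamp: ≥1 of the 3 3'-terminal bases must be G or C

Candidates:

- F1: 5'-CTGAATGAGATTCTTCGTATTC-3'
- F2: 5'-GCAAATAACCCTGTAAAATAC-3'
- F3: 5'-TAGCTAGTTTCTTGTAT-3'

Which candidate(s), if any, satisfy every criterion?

F1 (22 nt, A=5 T=9 G=4 C=4): Tm = 2·14 + 4·8 = 60°C, outside 47–59°C ✗; 3' end TTC has 1 G/C ✓ — fails.
F2 (21 nt, A=10 T=4 G=2 C=5): Tm = 2·14 + 4·7 = 56°C ✓; 3' end TAC has 1 G/C ✓ — passes.
F3 (17 nt, A=3 T=9 G=3 C=2): Tm = 2·12 + 4·5 = 44°C, outside 47–59°C ✗; 3' end TAT has 0 G/C, need ≥1 ✗ — fails.

F2 only.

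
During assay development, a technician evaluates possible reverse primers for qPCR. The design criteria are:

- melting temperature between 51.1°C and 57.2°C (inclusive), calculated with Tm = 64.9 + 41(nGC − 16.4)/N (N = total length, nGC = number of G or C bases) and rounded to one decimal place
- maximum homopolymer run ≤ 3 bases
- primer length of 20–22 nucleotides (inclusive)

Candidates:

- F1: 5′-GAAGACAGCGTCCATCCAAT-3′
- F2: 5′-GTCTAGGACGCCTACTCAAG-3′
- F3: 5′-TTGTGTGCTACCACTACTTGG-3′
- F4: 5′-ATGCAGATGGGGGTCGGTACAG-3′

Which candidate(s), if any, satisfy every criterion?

F1 (20 nt, A=7 T=3 G=4 C=6): Tm = 64.9 + 41·(10 − 16.4)/20 = 51.8°C ✓; longest run = 2 ✓; length 20 ✓ — passes.
F2 (20 nt, A=5 T=4 G=5 C=6): Tm = 64.9 + 41·(11 − 16.4)/20 = 53.8°C ✓; longest run = 2 ✓; length 20 ✓ — passes.
F3 (21 nt, A=3 T=8 G=5 C=5): Tm = 64.9 + 41·(10 − 16.4)/21 = 52.4°C ✓; longest run = 2 ✓; length 21 ✓ — passes.
F4 (22 nt, A=5 T=4 G=10 C=3): Tm = 64.9 + 41·(13 − 16.4)/22 = 58.6°C, outside 51.1–57.2°C ✗; longest run = 5, exceeds 3 ✗; length 22 ✓ — fails.

F1, F2 and F3.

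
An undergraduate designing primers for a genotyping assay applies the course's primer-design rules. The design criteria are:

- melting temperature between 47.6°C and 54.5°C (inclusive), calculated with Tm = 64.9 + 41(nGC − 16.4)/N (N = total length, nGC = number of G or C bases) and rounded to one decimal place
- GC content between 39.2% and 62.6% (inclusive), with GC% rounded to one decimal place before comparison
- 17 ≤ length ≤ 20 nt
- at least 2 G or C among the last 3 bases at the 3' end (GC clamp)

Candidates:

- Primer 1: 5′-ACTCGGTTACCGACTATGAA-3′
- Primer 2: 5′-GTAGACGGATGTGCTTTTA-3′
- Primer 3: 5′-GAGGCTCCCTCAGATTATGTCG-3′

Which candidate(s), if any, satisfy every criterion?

Primer 1 (20 nt, A=6 T=5 G=4 C=5): Tm = 64.9 + 41·(9 − 16.4)/20 = 49.7°C ✓; GC 9/20 = 45.0% ✓; length 20 ✓; 3' end GAA has 1 G/C, need ≥2 ✗ — fails.
Primer 2 (19 nt, A=4 T=7 G=6 C=2): Tm = 64.9 + 41·(8 − 16.4)/19 = 46.8°C, outside 47.6–54.5°C ✗; GC 8/19 = 42.1% ✓; length 19 ✓; 3' end TTA has 0 G/C, need ≥2 ✗ — fails.
Primer 3 (22 nt, A=4 T=6 G=6 C=6): Tm = 64.9 + 41·(12 − 16.4)/22 = 56.7°C, outside 47.6–54.5°C ✗; GC 12/22 = 54.5% ✓; length 22, outside 17–20 ✗; 3' end TCG has 2 G/C ✓ — fails.

None of the candidates satisfy all criteria.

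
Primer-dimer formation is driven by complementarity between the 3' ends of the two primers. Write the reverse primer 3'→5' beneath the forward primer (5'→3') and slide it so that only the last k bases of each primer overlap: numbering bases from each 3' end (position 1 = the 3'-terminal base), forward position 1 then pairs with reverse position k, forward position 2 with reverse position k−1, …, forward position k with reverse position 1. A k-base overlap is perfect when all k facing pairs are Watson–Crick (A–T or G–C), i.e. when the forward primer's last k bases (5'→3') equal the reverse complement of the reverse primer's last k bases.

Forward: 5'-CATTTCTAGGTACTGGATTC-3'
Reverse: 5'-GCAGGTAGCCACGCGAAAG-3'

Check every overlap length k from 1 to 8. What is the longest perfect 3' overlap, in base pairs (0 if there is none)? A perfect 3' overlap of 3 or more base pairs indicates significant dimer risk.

Last 8 bases (5'→3') — forward …CTGGATTC, reverse …CGCGAAAG.
Reverse complement of the reverse primer's last 8 bases: CTTTCGCG; its first k bases are the reverse complement of the reverse primer's last k bases, so a perfect k-base overlap needs the forward primer's last k bases to equal them.
Comparing (forward last k vs required): k=1: C vs C ✓; k=2: TC vs CT ✗; k=3: TTC vs CTT ✗; k=4: ATTC vs CTTT ✗; k=5: GATTC vs CTTTC ✗; k=6: GGATTC vs CTTTCG ✗; k=7: TGGATTC vs CTTTCGC ✗; k=8: CTGGATTC vs CTTTCGCG ✗.
Only k = 1 is perfect, so the longest perfect 3' overlap is 1.

Longest perfect overlap: 1 complementary base pair; below the dimer-risk threshold (threshold 3).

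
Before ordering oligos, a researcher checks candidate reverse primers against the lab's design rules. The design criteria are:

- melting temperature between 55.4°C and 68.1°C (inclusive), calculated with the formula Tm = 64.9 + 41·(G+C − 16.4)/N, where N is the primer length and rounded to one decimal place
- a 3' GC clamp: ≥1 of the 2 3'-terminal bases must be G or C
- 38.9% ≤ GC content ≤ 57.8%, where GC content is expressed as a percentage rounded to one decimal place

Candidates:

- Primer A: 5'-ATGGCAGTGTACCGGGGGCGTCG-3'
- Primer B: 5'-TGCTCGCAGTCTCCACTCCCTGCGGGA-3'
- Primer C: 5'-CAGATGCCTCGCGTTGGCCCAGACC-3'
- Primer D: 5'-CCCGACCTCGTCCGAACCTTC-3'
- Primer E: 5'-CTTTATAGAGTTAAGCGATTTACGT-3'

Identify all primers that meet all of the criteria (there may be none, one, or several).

Primer A (23 nt, A=3 T=4 G=11 C=5): Tm = 64.9 + 41·(16 − 16.4)/23 = 64.2°C ✓; 3' end CG has 2 G/C ✓; GC 16/23 = 69.6%, outside 38.9–57.8% ✗ — fails.
Primer B (27 nt, A=3 T=6 G=7 C=11): Tm = 64.9 + 41·(18 − 16.4)/27 = 67.3°C ✓; 3' end GA has 1 G/C ✓; GC 18/27 = 66.7%, outside 38.9–57.8% ✗ — fails.
Primer C (25 nt, A=4 T=4 G=7 C=10): Tm = 64.9 + 41·(17 − 16.4)/25 = 65.9°C ✓; 3' end CC has 2 G/C ✓; GC 17/25 = 68.0%, outside 38.9–57.8% ✗ — fails.
Primer D (21 nt, A=3 T=4 G=3 C=11): Tm = 64.9 + 41·(14 − 16.4)/21 = 60.2°C ✓; 3' end TC has 1 G/C ✓; GC 14/21 = 66.7%, outside 38.9–57.8% ✗ — fails.
Primer E (25 nt, A=7 T=10 G=5 C=3): Tm = 64.9 + 41·(8 − 16.4)/25 = 51.1°C, outside 55.4–68.1°C ✗; 3' end GT has 1 G/C ✓; GC 8/25 = 32.0%, outside 38.9–57.8% ✗ — fails.

None of the candidates satisfy all criteria.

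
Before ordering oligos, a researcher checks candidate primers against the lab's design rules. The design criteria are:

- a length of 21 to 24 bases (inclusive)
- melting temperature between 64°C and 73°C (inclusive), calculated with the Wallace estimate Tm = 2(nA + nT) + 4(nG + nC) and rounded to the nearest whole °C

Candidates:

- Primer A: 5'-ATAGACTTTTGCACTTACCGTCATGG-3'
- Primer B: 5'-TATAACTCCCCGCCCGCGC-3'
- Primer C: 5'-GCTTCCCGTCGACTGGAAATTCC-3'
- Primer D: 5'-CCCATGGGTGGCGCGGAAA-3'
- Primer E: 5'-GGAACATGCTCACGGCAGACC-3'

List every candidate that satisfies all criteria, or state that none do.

Primer C and Primer E.

Primer A (26 nt, A=6 T=9 G=5 C=6): length 26, outside 21–24 ✗; Tm = 2·15 + 4·11 = 74°C, outside 64–73°C ✗ — fails.
Primer B (19 nt, A=3 T=3 G=3 C=10): length 19, outside 21–24 ✗; Tm = 2·6 + 4·13 = 64°C ✓ — fails.
Primer C (23 nt, A=4 T=6 G=5 C=8): length 23 ✓; Tm = 2·10 + 4·13 = 72°C ✓ — passes.
Primer D (19 nt, A=4 T=2 G=8 C=5): length 19, outside 21–24 ✗; Tm = 2·6 + 4·13 = 64°C ✓ — fails.
Primer E (21 nt, A=6 T=2 G=6 C=7): length 21 ✓; Tm = 2·8 + 4·13 = 68°C ✓ — passes.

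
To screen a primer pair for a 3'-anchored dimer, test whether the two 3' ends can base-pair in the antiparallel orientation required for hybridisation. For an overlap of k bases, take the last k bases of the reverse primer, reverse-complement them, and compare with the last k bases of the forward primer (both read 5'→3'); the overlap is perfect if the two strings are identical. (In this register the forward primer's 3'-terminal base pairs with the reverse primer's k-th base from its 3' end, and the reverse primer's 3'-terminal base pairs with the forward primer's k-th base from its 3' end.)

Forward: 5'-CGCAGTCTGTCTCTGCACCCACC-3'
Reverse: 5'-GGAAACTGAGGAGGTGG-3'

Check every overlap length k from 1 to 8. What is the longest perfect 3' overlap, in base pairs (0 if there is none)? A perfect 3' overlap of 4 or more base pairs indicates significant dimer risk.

Last 8 bases (5'→3') — forward …CACCCACC, reverse …GGAGGTGG.
Reverse complement of the reverse primer's last 8 bases: CCACCTCC; its first k bases are the reverse complement of the reverse primer's last k bases, so a perfect k-base overlap needs the forward primer's last k bases to equal them.
Comparing (forward last k vs required): k=1: C vs C ✓; k=2: CC vs CC ✓; k=3: ACC vs CCA ✗; k=4: CACC vs CCAC ✗; k=5: CCACC vs CCACC ✓; k=6: CCCACC vs CCACCT ✗; k=7: ACCCACC vs CCACCTC ✗; k=8: CACCCACC vs CCACCTCC ✗.
Perfect overlaps at k = 1, 2, 5; the largest is 5.

Longest perfect overlap: 5 complementary base pairs; significant dimer risk (threshold 4).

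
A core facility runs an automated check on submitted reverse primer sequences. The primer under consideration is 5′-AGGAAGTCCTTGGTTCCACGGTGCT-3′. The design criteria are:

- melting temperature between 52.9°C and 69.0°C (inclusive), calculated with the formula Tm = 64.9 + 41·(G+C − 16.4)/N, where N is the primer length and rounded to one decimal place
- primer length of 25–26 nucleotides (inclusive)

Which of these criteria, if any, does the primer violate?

Meets all criteria.

Base counts: A=4, T=7, G=8, C=6 (length 25).
Tm: Tm = 64.9 + 41·(14 − 16.4)/25 = 61.0°C ✓
length: length 25 ✓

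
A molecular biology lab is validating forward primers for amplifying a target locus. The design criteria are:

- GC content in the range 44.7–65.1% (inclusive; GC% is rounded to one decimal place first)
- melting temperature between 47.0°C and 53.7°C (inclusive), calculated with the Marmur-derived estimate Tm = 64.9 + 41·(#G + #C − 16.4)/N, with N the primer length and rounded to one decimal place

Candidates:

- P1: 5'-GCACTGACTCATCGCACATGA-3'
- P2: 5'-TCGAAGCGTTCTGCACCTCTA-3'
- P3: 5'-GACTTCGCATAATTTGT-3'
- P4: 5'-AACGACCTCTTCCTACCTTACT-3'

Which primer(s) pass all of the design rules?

P1 (21 nt, A=6 T=4 G=4 C=7): GC 11/21 = 52.4% ✓; Tm = 64.9 + 41·(11 − 16.4)/21 = 54.4°C, outside 47.0–53.7°C ✗ — fails.
P2 (21 nt, A=4 T=6 G=4 C=7): GC 11/21 = 52.4% ✓; Tm = 64.9 + 41·(11 − 16.4)/21 = 54.4°C, outside 47.0–53.7°C ✗ — fails.
P3 (17 nt, A=4 T=7 G=3 C=3): GC 6/17 = 35.3%, outside 44.7–65.1% ✗; Tm = 64.9 + 41·(6 − 16.4)/17 = 39.8°C, outside 47.0–53.7°C ✗ — fails.
P4 (22 nt, A=5 T=7 G=1 C=9): GC 10/22 = 45.5% ✓; Tm = 64.9 + 41·(10 − 16.4)/22 = 53.0°C ✓ — passes.

P4 only.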